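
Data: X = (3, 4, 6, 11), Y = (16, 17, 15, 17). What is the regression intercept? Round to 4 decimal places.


a = ybar - b*xbar, where b = sum((xi-xbar)(yi-ybar)) / sum((xi-xbar)^2)
n = 4, xbar = 24/4 = 6, ybar = 65/4 = 16.25
Sxy = sum((xi-xbar)(yi-ybar)) = 3
Sxx = sum((xi-xbar)^2) = 38
b = Sxy / Sxx = 3/38 ≈ 0.078947
a = 16.25 - 0.078947 * 6 = 1199/76 ≈ 15.776316

15.7763


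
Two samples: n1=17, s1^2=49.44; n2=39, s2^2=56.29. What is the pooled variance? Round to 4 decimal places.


sp^2 = ((n1-1)*s1^2 + (n2-1)*s2^2)/(n1+n2-2)
(n1-1)*s1^2 = 16 * 49.44 = 791.04
(n2-1)*s2^2 = 38 * 56.29 = 2139.02
numerator = 791.04 + 2139.02 = 2930.06
n1+n2-2 = 54
sp^2 = 2930.06 / 54 = 146503/2700 ≈ 54.260370

54.2604


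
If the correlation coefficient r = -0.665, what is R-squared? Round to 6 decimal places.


R^2 = r^2 = (-0.665)^2 = 0.442225

0.442225


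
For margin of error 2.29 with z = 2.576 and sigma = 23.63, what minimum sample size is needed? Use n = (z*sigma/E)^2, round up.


z*sigma/E = 2.576 * 23.63 / 2.29 ≈ 26.581170
(z*sigma/E)^2 ≈ 706.558615
round up: n = 707

707


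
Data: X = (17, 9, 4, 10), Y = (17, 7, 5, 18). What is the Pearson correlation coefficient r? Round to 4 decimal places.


r = sum((xi-xbar)(yi-ybar)) / sqrt(sum((xi-xbar)^2) * sum((yi-ybar)^2))
n = 4, xbar = 40/4 = 10, ybar = 47/4 = 11.75
Sxy = sum((xi-xbar)(yi-ybar)) = 82
Sxx = sum((xi-xbar)^2) = 86
Syy = sum((yi-ybar)^2) = 134.75
sqrt(Sxx*Syy) ≈ 107.649895
r = Sxy / sqrt(Sxx*Syy) = 82 / 107.649895 ≈ 0.761729

0.7617


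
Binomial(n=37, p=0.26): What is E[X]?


E[X] = n*p = 37 * 0.26 = 9.62

9.62


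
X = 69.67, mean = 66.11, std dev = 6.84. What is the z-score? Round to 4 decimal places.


z = (X - mu) / sigma
X - mu = 69.67 - 66.11 = 3.56
z = 3.56 / 6.84 = 89/171 ≈ 0.520468

0.5205


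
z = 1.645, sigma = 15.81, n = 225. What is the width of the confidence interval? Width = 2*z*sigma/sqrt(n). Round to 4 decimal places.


width = 2*z*sigma/sqrt(n)
2*z*sigma = 2 * 1.645 * 15.81 = 52.0149
sqrt(225) = 15
width = 52.0149 / 15 = 3.46766

3.4677


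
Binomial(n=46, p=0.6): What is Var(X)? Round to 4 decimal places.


Var = n*p*(1-p) = 46 * 0.6 * 0.4 = 11.04

11.0400


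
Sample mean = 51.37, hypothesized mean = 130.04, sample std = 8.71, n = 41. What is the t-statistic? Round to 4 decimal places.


t = (xbar - mu0) / (s/sqrt(n))
xbar - mu0 = 51.37 - 130.04 = -78.67
sqrt(41) ≈ 6.40312424
s/sqrt(n) = 8.71 / 6.40312424 ≈ 1.36027347
t = -78.67 / 1.36027347 ≈ -57.833959

-57.8340


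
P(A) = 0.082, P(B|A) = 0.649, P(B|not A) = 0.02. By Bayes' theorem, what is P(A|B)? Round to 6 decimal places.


P(A|B) = P(B|A)*P(A) / P(B), P(B) = P(B|A)*P(A) + P(B|not A)*P(not A)
P(B|A)*P(A) = 0.649 * 0.082 = 0.053218
P(B|not A)*P(not A) = 0.02 * 0.918 = 0.01836
P(B) = 0.053218 + 0.01836 = 0.071578
P(A|B) = 0.053218 / 0.071578 ≈ 0.74349661

0.743497


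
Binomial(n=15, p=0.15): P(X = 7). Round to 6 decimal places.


P = C(n,k) * p^k * (1-p)^(n-k)
C(15,7) = 6435
p^k = 0.15^7 ≈ 0.000001708594
(1-p)^(n-k) = 0.85^8 ≈ 0.2724905
P = 6435 * 0.000001708594 * 0.2724905 ≈ 0.002996

0.002996


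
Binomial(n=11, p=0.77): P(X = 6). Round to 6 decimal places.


P = C(n,k) * p^k * (1-p)^(n-k)
C(11,6) = 462
p^k = 0.77^6 ≈ 0.2084224
(1-p)^(n-k) = 0.23^5 = 0.0006436343
P = 462 * 0.2084224 * 0.0006436343 ≈ 0.061976

0.061976


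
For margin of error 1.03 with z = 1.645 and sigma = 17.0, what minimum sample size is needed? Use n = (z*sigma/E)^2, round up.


z*sigma/E = 1.645 * 17.0 / 1.03 = 5593/206 ≈ 27.150485
(z*sigma/E)^2 ≈ 737.148859
round up: n = 738

738


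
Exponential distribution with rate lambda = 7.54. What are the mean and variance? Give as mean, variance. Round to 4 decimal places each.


mean = 1/lam, var = 1/lam^2
mean = 1 / 7.54 = 50/377 ≈ 0.132626
lam^2 = 7.54^2 = 56.8516
var = 1 / 56.8516 ≈ 0.017590

0.1326, 0.0176


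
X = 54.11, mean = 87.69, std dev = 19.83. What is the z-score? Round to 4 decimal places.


z = (X - mu) / sigma
X - mu = 54.11 - 87.69 = -33.58
z = -33.58 / 19.83 = -3358/1983 ≈ -1.693394

-1.6934


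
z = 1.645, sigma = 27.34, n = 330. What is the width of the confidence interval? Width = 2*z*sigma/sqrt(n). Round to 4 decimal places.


width = 2*z*sigma/sqrt(n)
2*z*sigma = 2 * 1.645 * 27.34 = 89.9486
sqrt(330) ≈ 18.165902
width = 89.9486 / 18.165902 ≈ 4.951507

4.9515


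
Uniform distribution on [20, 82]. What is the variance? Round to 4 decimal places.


Var = (b-a)^2 / 12
(b-a)^2 = (82 - 20)^2 = 3844
Var = 3844/12 ≈ 320.333333

320.3333


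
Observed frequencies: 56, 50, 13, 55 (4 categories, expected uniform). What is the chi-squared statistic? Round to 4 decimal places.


chi2 = sum((O-E)^2/E), E = total/4
total = 174, E = 174/4 = 43.5
(56 - 43.5)^2 / 43.5 = 156.25 / 43.5 = 625/174 ≈ 3.591954
(50 - 43.5)^2 / 43.5 = 42.25 / 43.5 = 169/174 ≈ 0.971264
(13 - 43.5)^2 / 43.5 = 930.25 / 43.5 = 3721/174 ≈ 21.385057
(55 - 43.5)^2 / 43.5 = 132.25 / 43.5 = 529/174 ≈ 3.040230
chi2 = 2522/87 ≈ 28.988506

28.9885


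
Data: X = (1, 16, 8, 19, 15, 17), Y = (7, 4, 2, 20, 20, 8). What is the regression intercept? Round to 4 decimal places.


a = ybar - b*xbar, where b = sum((xi-xbar)(yi-ybar)) / sum((xi-xbar)^2)
n = 6, xbar = 76/6 = 38/3 ≈ 12.666667, ybar = 61/6 ≈ 10.166667
Sxy = sum((xi-xbar)(yi-ybar)) = 391/3 ≈ 130.333333
Sxx = sum((xi-xbar)^2) = 700/3 ≈ 233.333333
b = Sxy / Sxx = 391/700 ≈ 0.558571
a = 10.166667 - 0.558571 * 12.666667 = 541/175 ≈ 3.091429

3.0914


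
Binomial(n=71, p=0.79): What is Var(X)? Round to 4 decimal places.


Var = n*p*(1-p) = 71 * 0.79 * 0.21 = 11.7789

11.7789


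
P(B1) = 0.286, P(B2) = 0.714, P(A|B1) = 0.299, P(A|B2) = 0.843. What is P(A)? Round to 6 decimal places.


P(A) = P(A|B1)*P(B1) + P(A|B2)*P(B2)
P(A|B1)*P(B1) = 0.299 * 0.286 = 0.085514
P(A|B2)*P(B2) = 0.843 * 0.714 = 0.601902
P(A) = 0.085514 + 0.601902 = 0.687416

0.687416


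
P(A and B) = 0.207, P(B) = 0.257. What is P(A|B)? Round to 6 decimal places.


P(A|B) = P(A and B) / P(B) = 0.207 / 0.257 = 207/257 ≈ 0.80544747

0.805447


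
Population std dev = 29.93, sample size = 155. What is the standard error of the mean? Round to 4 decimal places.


SE = sigma / sqrt(n)
sqrt(155) ≈ 12.449900
SE = 29.93 / 12.449900 ≈ 2.404035

2.4040


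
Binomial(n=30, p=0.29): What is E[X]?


E[X] = n*p = 30 * 0.29 = 8.7

8.7


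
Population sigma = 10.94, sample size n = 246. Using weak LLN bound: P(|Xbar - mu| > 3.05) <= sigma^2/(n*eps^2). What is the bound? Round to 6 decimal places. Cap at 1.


bound = min(1, sigma^2/(n*eps^2))
sigma^2 = 10.94^2 = 119.6836
n*eps^2 = 246 * 3.05^2 = 246 * 9.3025 = 2288.415
sigma^2/(n*eps^2) = 119.6836 / 2288.415 ≈ 0.05229978

0.052300


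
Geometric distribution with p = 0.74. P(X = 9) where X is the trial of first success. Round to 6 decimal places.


P = (1-p)^(k-1) * p
(1-p)^(k-1) = 0.26^8 ≈ 0.00002088271
P = 0.00002088271 * 0.74 ≈ 0.00001545320

0.000015


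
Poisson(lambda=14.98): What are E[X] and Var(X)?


E[X] = Var(X) = lambda = 14.98

14.98, 14.98


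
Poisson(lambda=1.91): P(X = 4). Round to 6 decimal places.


P = e^(-lam) * lam^k / k!
e^(-1.91) ≈ 0.1480804
lam^k = 1.91^4 ≈ 13.308634
k! = 4! = 24
P = 0.1480804 * 13.308634 / 24 ≈ 0.082114

0.082114


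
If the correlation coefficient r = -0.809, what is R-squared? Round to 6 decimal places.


R^2 = r^2 = (-0.809)^2 = 0.654481

0.654481


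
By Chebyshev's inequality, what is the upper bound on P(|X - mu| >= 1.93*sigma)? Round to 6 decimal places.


P <= 1/k^2
k^2 = 1.93^2 = 3.7249
1/k^2 = 1 / 3.7249 ≈ 0.26846358

0.268464


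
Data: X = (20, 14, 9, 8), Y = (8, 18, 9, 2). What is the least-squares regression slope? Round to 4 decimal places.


b = sum((xi-xbar)(yi-ybar)) / sum((xi-xbar)^2)
n = 4, xbar = 51/4 = 12.75, ybar = 37/4 = 9.25
Sxy = sum((xi-xbar)(yi-ybar)) = 37.25
Sxx = sum((xi-xbar)^2) = 90.75
b = Sxy / Sxx = 149/363 ≈ 0.410468

0.4105


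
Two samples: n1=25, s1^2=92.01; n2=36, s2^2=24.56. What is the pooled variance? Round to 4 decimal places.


sp^2 = ((n1-1)*s1^2 + (n2-1)*s2^2)/(n1+n2-2)
(n1-1)*s1^2 = 24 * 92.01 = 2208.24
(n2-1)*s2^2 = 35 * 24.56 = 859.6
numerator = 2208.24 + 859.6 = 3067.84
n1+n2-2 = 59
sp^2 = 3067.84 / 59 = 76696/1475 ≈ 51.997288

51.9973


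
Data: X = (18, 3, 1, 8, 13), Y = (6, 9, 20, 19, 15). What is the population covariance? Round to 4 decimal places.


Cov = (1/n)*sum((xi-xbar)(yi-ybar))
n = 5, xbar = 43/5 = 8.6, ybar = 69/5 = 13.8
sum((xi-xbar)(yi-ybar)) = -91.4
Cov = -91.4 / 5 = -18.28

-18.2800


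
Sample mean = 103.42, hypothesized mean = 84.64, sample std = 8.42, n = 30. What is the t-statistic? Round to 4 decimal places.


t = (xbar - mu0) / (s/sqrt(n))
xbar - mu0 = 103.42 - 84.64 = 18.78
sqrt(30) ≈ 5.47722558
s/sqrt(n) = 8.42 / 5.47722558 ≈ 1.53727464
t = 18.78 / 1.53727464 ≈ 12.216425

12.2164


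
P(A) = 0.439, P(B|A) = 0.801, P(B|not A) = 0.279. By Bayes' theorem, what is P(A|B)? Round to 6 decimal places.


P(A|B) = P(B|A)*P(A) / P(B), P(B) = P(B|A)*P(A) + P(B|not A)*P(not A)
P(B|A)*P(A) = 0.801 * 0.439 = 0.351639
P(B|not A)*P(not A) = 0.279 * 0.561 = 0.156519
P(B) = 0.351639 + 0.156519 = 0.508158
P(A|B) = 0.351639 / 0.508158 ≈ 0.69198753

0.691988


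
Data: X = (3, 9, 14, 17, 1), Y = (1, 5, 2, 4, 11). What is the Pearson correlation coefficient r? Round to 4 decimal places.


r = sum((xi-xbar)(yi-ybar)) / sqrt(sum((xi-xbar)^2) * sum((yi-ybar)^2))
n = 5, xbar = 44/5 = 8.8, ybar = 23/5 = 4.6
Sxy = sum((xi-xbar)(yi-ybar)) = -47.4
Sxx = sum((xi-xbar)^2) = 188.8
Syy = sum((yi-ybar)^2) = 61.2
sqrt(Sxx*Syy) ≈ 107.492139
r = Sxy / sqrt(Sxx*Syy) = -47.4 / 107.492139 ≈ -0.440962

-0.4410


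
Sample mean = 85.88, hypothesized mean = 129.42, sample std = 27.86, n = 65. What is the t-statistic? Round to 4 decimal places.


t = (xbar - mu0) / (s/sqrt(n))
xbar - mu0 = 85.88 - 129.42 = -43.54
sqrt(65) ≈ 8.06225775
s/sqrt(n) = 27.86 / 8.06225775 ≈ 3.45560771
t = -43.54 / 3.45560771 ≈ -12.599810

-12.5998


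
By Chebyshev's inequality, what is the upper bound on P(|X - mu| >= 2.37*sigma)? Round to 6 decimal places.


P <= 1/k^2
k^2 = 2.37^2 = 5.6169
1/k^2 = 1 / 5.6169 ≈ 0.17803415

0.178034


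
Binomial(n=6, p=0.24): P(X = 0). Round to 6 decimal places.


P = C(n,k) * p^k * (1-p)^(n-k)
C(6,0) = 1
p^k = 0.24^0 = 1
(1-p)^(n-k) = 0.76^6 ≈ 0.1926999
P = 1 * 1 * 0.1926999 ≈ 0.192700

0.192700


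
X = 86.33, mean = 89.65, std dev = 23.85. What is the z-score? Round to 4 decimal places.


z = (X - mu) / sigma
X - mu = 86.33 - 89.65 = -3.32
z = -3.32 / 23.85 = -332/2385 ≈ -0.139203

-0.1392


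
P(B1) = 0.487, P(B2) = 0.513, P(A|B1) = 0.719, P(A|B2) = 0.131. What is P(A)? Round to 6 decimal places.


P(A) = P(A|B1)*P(B1) + P(A|B2)*P(B2)
P(A|B1)*P(B1) = 0.719 * 0.487 = 0.350153
P(A|B2)*P(B2) = 0.131 * 0.513 = 0.067203
P(A) = 0.350153 + 0.067203 = 0.417356

0.417356


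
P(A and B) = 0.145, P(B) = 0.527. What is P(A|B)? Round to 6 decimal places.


P(A|B) = P(A and B) / P(B) = 0.145 / 0.527 = 145/527 ≈ 0.27514231

0.275142


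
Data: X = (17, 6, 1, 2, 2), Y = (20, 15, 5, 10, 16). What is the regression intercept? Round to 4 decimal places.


a = ybar - b*xbar, where b = sum((xi-xbar)(yi-ybar)) / sum((xi-xbar)^2)
n = 5, xbar = 28/5 = 5.6, ybar = 66/5 = 13.2
Sxy = sum((xi-xbar)(yi-ybar)) = 117.4
Sxx = sum((xi-xbar)^2) = 177.2
b = Sxy / Sxx = 587/886 ≈ 0.662528
a = 13.2 - 0.662528 * 5.6 = 4204/443 ≈ 9.489842

9.4898


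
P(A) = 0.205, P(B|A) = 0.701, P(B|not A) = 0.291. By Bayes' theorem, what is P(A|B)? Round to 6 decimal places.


P(A|B) = P(B|A)*P(A) / P(B), P(B) = P(B|A)*P(A) + P(B|not A)*P(not A)
P(B|A)*P(A) = 0.701 * 0.205 = 0.143705
P(B|not A)*P(not A) = 0.291 * 0.795 = 0.231345
P(B) = 0.143705 + 0.231345 = 0.37505
P(A|B) = 0.143705 / 0.37505 ≈ 0.38316225

0.383162


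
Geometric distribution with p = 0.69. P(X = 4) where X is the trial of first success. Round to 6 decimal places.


P = (1-p)^(k-1) * p
(1-p)^(k-1) = 0.31^3 = 0.029791
P = 0.029791 * 0.69 = 0.02055579

0.020556


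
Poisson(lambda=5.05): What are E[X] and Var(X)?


E[X] = Var(X) = lambda = 5.05

5.05, 5.05


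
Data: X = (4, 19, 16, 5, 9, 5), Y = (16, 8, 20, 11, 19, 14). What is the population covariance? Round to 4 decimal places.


Cov = (1/n)*sum((xi-xbar)(yi-ybar))
n = 6, xbar = 58/6 = 29/3 ≈ 9.666667, ybar = 88/6 = 44/3 ≈ 14.666667
sum((xi-xbar)(yi-ybar)) = -56/3 ≈ -18.666667
Cov = -18.666667 / 6 = -28/9 ≈ -3.111111

-3.1111


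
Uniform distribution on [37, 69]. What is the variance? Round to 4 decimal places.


Var = (b-a)^2 / 12
(b-a)^2 = (69 - 37)^2 = 1024
Var = 1024/12 ≈ 85.333333

85.3333


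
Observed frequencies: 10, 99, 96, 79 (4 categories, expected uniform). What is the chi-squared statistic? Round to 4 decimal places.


chi2 = sum((O-E)^2/E), E = total/4
total = 284, E = 284/4 = 71
(10 - 71)^2 / 71 = 3721 / 71 = 3721/71 ≈ 52.408451
(99 - 71)^2 / 71 = 784 / 71 = 784/71 ≈ 11.042254
(96 - 71)^2 / 71 = 625 / 71 = 625/71 ≈ 8.802817
(79 - 71)^2 / 71 = 64 / 71 = 64/71 ≈ 0.901408
chi2 = 5194/71 ≈ 73.154930

73.1549


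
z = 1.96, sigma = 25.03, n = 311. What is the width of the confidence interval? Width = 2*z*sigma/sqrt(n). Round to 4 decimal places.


width = 2*z*sigma/sqrt(n)
2*z*sigma = 2 * 1.96 * 25.03 = 98.1176
sqrt(311) ≈ 17.635192
width = 98.1176 / 17.635192 ≈ 5.563739

5.5637


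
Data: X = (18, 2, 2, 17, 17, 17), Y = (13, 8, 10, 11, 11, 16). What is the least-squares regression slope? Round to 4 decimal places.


b = sum((xi-xbar)(yi-ybar)) / sum((xi-xbar)^2)
n = 6, xbar = 73/6 ≈ 12.166667, ybar = 69/6 = 11.5
Sxy = sum((xi-xbar)(yi-ybar)) = 76.5
Sxx = sum((xi-xbar)^2) = 1865/6 ≈ 310.833333
b = Sxy / Sxx = 459/1865 ≈ 0.246113

0.2461


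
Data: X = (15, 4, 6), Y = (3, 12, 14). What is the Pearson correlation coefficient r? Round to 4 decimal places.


r = sum((xi-xbar)(yi-ybar)) / sqrt(sum((xi-xbar)^2) * sum((yi-ybar)^2))
n = 3, xbar = 25/3 ≈ 8.333333, ybar = 29/3 ≈ 9.666667
Sxy = sum((xi-xbar)(yi-ybar)) = -194/3 ≈ -64.666667
Sxx = sum((xi-xbar)^2) = 206/3 ≈ 68.666667
Syy = sum((yi-ybar)^2) = 206/3 ≈ 68.666667
sqrt(Sxx*Syy) = 206/3 ≈ 68.666667
r = Sxy / sqrt(Sxx*Syy) = -64.666667 / 68.666667 = -97/103 ≈ -0.941748

-0.9417


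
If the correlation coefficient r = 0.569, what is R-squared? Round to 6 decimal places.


R^2 = r^2 = (0.569)^2 = 0.323761

0.323761


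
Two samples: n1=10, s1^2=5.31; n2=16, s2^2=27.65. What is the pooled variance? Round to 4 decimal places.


sp^2 = ((n1-1)*s1^2 + (n2-1)*s2^2)/(n1+n2-2)
(n1-1)*s1^2 = 9 * 5.31 = 47.79
(n2-1)*s2^2 = 15 * 27.65 = 414.75
numerator = 47.79 + 414.75 = 462.54
n1+n2-2 = 24
sp^2 = 462.54 / 24 = 19.2725

19.2725


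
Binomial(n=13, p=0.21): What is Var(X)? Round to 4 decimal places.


Var = n*p*(1-p) = 13 * 0.21 * 0.79 = 2.1567

2.1567


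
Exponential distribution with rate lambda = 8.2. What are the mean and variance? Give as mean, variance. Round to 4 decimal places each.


mean = 1/lam, var = 1/lam^2
mean = 1 / 8.2 = 5/41 ≈ 0.121951
lam^2 = 8.2^2 = 67.24
var = 1 / 67.24 = 25/1681 ≈ 0.014872

0.1220, 0.0149


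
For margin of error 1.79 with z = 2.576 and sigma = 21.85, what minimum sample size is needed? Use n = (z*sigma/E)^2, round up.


z*sigma/E = 2.576 * 21.85 / 1.79 = 140714/4475 ≈ 31.444469
(z*sigma/E)^2 ≈ 988.754648
round up: n = 989

989


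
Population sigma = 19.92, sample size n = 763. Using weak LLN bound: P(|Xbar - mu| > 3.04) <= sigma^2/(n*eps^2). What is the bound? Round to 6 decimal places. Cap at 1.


bound = min(1, sigma^2/(n*eps^2))
sigma^2 = 19.92^2 = 396.8064
n*eps^2 = 763 * 3.04^2 = 763 * 9.2416 = 7051.3408
sigma^2/(n*eps^2) = 396.8064 / 7051.3408 ≈ 0.05627389

0.056274


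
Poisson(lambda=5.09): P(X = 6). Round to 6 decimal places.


P = e^(-lam) * lam^k / k!
e^(-5.09) ≈ 0.006158020
lam^k = 5.09^6 ≈ 17390.284781
k! = 6! = 720
P = 0.006158020 * 17390.284781 / 720 ≈ 0.148736

0.148736


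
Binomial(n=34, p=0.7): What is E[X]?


E[X] = n*p = 34 * 0.7 = 23.8

23.8


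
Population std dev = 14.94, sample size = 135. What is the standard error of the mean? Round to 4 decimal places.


SE = sigma / sqrt(n)
sqrt(135) ≈ 11.618950
SE = 14.94 / 11.618950 ≈ 1.285830

1.2858


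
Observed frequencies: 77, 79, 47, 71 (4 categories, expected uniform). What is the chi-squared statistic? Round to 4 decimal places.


chi2 = sum((O-E)^2/E), E = total/4
total = 274, E = 274/4 = 68.5
(77 - 68.5)^2 / 68.5 = 72.25 / 68.5 = 289/274 ≈ 1.054745
(79 - 68.5)^2 / 68.5 = 110.25 / 68.5 = 441/274 ≈ 1.609489
(47 - 68.5)^2 / 68.5 = 462.25 / 68.5 = 1849/274 ≈ 6.748175
(71 - 68.5)^2 / 68.5 = 6.25 / 68.5 = 25/274 ≈ 0.091241
chi2 = 1302/137 ≈ 9.503650

9.5036


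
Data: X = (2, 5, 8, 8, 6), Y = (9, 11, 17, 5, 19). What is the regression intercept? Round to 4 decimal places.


a = ybar - b*xbar, where b = sum((xi-xbar)(yi-ybar)) / sum((xi-xbar)^2)
n = 5, xbar = 29/5 = 5.8, ybar = 61/5 = 12.2
Sxy = sum((xi-xbar)(yi-ybar)) = 9.2
Sxx = sum((xi-xbar)^2) = 24.8
b = Sxy / Sxx = 23/62 ≈ 0.370968
a = 12.2 - 0.370968 * 5.8 = 623/62 ≈ 10.048387

10.0484


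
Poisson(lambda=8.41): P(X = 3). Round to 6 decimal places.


P = e^(-lam) * lam^k / k!
e^(-8.41) ≈ 0.0002226299
lam^k = 8.41^3 = 594.823321
k! = 3! = 6
P = 0.0002226299 * 594.823321 / 6 ≈ 0.022071

0.022071


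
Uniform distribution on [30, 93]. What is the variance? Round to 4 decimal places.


Var = (b-a)^2 / 12
(b-a)^2 = (93 - 30)^2 = 3969
Var = 3969/12 = 330.75

330.7500


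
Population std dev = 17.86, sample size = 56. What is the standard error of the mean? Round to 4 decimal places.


SE = sigma / sqrt(n)
sqrt(56) ≈ 7.483315
SE = 17.86 / 7.483315 ≈ 2.386643

2.3866


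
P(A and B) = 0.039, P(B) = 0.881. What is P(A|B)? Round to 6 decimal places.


P(A|B) = P(A and B) / P(B) = 0.039 / 0.881 = 39/881 ≈ 0.04426788

0.044268


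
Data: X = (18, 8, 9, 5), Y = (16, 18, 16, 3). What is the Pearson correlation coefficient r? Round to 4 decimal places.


r = sum((xi-xbar)(yi-ybar)) / sqrt(sum((xi-xbar)^2) * sum((yi-ybar)^2))
n = 4, xbar = 40/4 = 10, ybar = 53/4 = 13.25
Sxy = sum((xi-xbar)(yi-ybar)) = 61
Sxx = sum((xi-xbar)^2) = 94
Syy = sum((yi-ybar)^2) = 142.75
sqrt(Sxx*Syy) ≈ 115.838249
r = Sxy / sqrt(Sxx*Syy) = 61 / 115.838249 ≈ 0.526596

0.5266


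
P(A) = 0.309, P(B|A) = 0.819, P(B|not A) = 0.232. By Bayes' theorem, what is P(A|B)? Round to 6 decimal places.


P(A|B) = P(B|A)*P(A) / P(B), P(B) = P(B|A)*P(A) + P(B|not A)*P(not A)
P(B|A)*P(A) = 0.819 * 0.309 = 0.253071
P(B|not A)*P(not A) = 0.232 * 0.691 = 0.160312
P(B) = 0.253071 + 0.160312 = 0.413383
P(A|B) = 0.253071 / 0.413383 ≈ 0.61219499

0.612195


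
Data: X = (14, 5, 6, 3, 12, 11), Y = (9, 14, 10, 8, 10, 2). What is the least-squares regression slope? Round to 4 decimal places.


b = sum((xi-xbar)(yi-ybar)) / sum((xi-xbar)^2)
n = 6, xbar = 51/6 = 8.5, ybar = 53/6 ≈ 8.833333
Sxy = sum((xi-xbar)(yi-ybar)) = -28.5
Sxx = sum((xi-xbar)^2) = 97.5
b = Sxy / Sxx = -19/65 ≈ -0.292308

-0.2923


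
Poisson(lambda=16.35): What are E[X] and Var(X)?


E[X] = Var(X) = lambda = 16.35

16.35, 16.35


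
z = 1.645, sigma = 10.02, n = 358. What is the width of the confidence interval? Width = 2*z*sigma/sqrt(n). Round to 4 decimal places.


width = 2*z*sigma/sqrt(n)
2*z*sigma = 2 * 1.645 * 10.02 = 32.9658
sqrt(358) ≈ 18.920888
width = 32.9658 / 18.920888 ≈ 1.742297

1.7423


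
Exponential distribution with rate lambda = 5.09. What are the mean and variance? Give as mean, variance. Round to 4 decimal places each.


mean = 1/lam, var = 1/lam^2
mean = 1 / 5.09 = 100/509 ≈ 0.196464
lam^2 = 5.09^2 = 25.9081
var = 1 / 25.9081 ≈ 0.038598

0.1965, 0.0386


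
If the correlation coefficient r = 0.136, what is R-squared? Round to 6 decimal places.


R^2 = r^2 = (0.136)^2 = 0.018496

0.018496


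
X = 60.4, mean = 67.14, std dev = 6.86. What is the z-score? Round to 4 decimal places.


z = (X - mu) / sigma
X - mu = 60.4 - 67.14 = -6.74
z = -6.74 / 6.86 = -337/343 ≈ -0.982507

-0.9825


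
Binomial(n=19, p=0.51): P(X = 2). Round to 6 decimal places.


P = C(n,k) * p^k * (1-p)^(n-k)
C(19,2) = 171
p^k = 0.51^2 = 0.2601
(1-p)^(n-k) = 0.49^17 ≈ 0.000005411696
P = 171 * 0.2601 * 0.000005411696 ≈ 0.000241

0.000241


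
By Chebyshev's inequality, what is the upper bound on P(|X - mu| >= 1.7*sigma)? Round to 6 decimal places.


P <= 1/k^2
k^2 = 1.7^2 = 2.89
1/k^2 = 1 / 2.89 = 100/289 ≈ 0.34602076

0.346021


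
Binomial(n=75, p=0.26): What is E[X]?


E[X] = n*p = 75 * 0.26 = 19.5

19.5


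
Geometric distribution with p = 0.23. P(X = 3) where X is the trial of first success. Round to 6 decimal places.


P = (1-p)^(k-1) * p
(1-p)^(k-1) = 0.77^2 = 0.5929
P = 0.5929 * 0.23 = 0.136367

0.136367


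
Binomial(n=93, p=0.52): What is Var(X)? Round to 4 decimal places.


Var = n*p*(1-p) = 93 * 0.52 * 0.48 = 23.2128

23.2128


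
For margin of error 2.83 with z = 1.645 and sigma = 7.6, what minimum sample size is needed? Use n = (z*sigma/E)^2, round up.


z*sigma/E = 1.645 * 7.6 / 2.83 = 6251/1415 ≈ 4.417668
(z*sigma/E)^2 ≈ 19.515789
round up: n = 20

20


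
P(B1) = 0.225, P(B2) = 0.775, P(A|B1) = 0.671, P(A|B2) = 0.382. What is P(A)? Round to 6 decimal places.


P(A) = P(A|B1)*P(B1) + P(A|B2)*P(B2)
P(A|B1)*P(B1) = 0.671 * 0.225 = 0.150975
P(A|B2)*P(B2) = 0.382 * 0.775 = 0.29605
P(A) = 0.150975 + 0.29605 = 0.447025

0.447025


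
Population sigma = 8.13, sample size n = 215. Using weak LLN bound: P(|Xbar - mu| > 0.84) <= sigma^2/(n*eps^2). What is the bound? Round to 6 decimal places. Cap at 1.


bound = min(1, sigma^2/(n*eps^2))
sigma^2 = 8.13^2 = 66.0969
n*eps^2 = 215 * 0.84^2 = 215 * 0.7056 = 151.704
sigma^2/(n*eps^2) = 66.0969 / 151.704 ≈ 0.43569649

0.435696


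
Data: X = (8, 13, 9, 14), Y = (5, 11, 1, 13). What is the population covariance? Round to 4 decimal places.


Cov = (1/n)*sum((xi-xbar)(yi-ybar))
n = 4, xbar = 44/4 = 11, ybar = 30/4 = 7.5
sum((xi-xbar)(yi-ybar)) = 44
Cov = 44 / 4 = 11

11.0000


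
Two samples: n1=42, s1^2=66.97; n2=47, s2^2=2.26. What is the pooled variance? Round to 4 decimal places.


sp^2 = ((n1-1)*s1^2 + (n2-1)*s2^2)/(n1+n2-2)
(n1-1)*s1^2 = 41 * 66.97 = 2745.77
(n2-1)*s2^2 = 46 * 2.26 = 103.96
numerator = 2745.77 + 103.96 = 2849.73
n1+n2-2 = 87
sp^2 = 2849.73 / 87 = 94991/2900 ≈ 32.755517

32.7555


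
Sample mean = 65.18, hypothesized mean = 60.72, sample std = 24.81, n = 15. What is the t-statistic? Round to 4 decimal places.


t = (xbar - mu0) / (s/sqrt(n))
xbar - mu0 = 65.18 - 60.72 = 4.46
sqrt(15) ≈ 3.87298335
s/sqrt(n) = 24.81 / 3.87298335 ≈ 6.40591445
t = 4.46 / 6.40591445 ≈ 0.696232

0.6962


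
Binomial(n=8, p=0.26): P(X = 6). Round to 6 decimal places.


P = C(n,k) * p^k * (1-p)^(n-k)
C(8,6) = 28
p^k = 0.26^6 ≈ 0.0003089158
(1-p)^(n-k) = 0.74^2 = 0.5476
P = 28 * 0.0003089158 * 0.5476 ≈ 0.004737

0.004737


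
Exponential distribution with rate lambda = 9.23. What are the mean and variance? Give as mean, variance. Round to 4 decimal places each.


mean = 1/lam, var = 1/lam^2
mean = 1 / 9.23 = 100/923 ≈ 0.108342
lam^2 = 9.23^2 = 85.1929
var = 1 / 85.1929 ≈ 0.011738

0.1083, 0.0117


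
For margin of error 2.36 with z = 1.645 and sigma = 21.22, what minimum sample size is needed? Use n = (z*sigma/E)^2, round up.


z*sigma/E = 1.645 * 21.22 / 2.36 ≈ 14.791059
(z*sigma/E)^2 ≈ 218.775436
round up: n = 219

219


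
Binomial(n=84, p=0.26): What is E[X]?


E[X] = n*p = 84 * 0.26 = 21.84

21.84


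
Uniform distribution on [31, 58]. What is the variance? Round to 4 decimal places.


Var = (b-a)^2 / 12
(b-a)^2 = (58 - 31)^2 = 729
Var = 729/12 = 60.75

60.7500


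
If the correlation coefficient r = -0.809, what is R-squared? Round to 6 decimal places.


R^2 = r^2 = (-0.809)^2 = 0.654481

0.654481


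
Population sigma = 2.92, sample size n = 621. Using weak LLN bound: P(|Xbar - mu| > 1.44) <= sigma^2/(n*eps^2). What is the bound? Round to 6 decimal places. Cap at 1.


bound = min(1, sigma^2/(n*eps^2))
sigma^2 = 2.92^2 = 8.5264
n*eps^2 = 621 * 1.44^2 = 621 * 2.0736 = 1287.7056
sigma^2/(n*eps^2) = 8.5264 / 1287.7056 ≈ 0.00662139

0.006621


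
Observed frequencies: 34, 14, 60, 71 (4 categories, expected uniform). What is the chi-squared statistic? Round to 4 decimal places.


chi2 = sum((O-E)^2/E), E = total/4
total = 179, E = 179/4 = 44.75
(34 - 44.75)^2 / 44.75 = 115.5625 / 44.75 = 1849/716 ≈ 2.582402
(14 - 44.75)^2 / 44.75 = 945.5625 / 44.75 = 15129/716 ≈ 21.129888
(60 - 44.75)^2 / 44.75 = 232.5625 / 44.75 = 3721/716 ≈ 5.196927
(71 - 44.75)^2 / 44.75 = 689.0625 / 44.75 = 11025/716 ≈ 15.398045
chi2 = 7931/179 ≈ 44.307263

44.3073


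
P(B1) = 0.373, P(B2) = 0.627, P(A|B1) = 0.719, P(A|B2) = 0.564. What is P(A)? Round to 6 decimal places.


P(A) = P(A|B1)*P(B1) + P(A|B2)*P(B2)
P(A|B1)*P(B1) = 0.719 * 0.373 = 0.268187
P(A|B2)*P(B2) = 0.564 * 0.627 = 0.353628
P(A) = 0.268187 + 0.353628 = 0.621815

0.621815


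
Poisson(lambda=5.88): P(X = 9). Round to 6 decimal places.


P = e^(-lam) * lam^k / k!
e^(-5.88) ≈ 0.002794785
lam^k = 5.88^9 ≈ 8402256.487428
k! = 9! = 362880
P = 0.002794785 * 8402256.487428 / 362880 ≈ 0.064711

0.064711


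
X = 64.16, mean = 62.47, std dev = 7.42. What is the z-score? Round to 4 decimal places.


z = (X - mu) / sigma
X - mu = 64.16 - 62.47 = 1.69
z = 1.69 / 7.42 = 169/742 ≈ 0.227763

0.2278


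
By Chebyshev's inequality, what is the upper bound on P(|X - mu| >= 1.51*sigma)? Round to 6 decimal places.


P <= 1/k^2
k^2 = 1.51^2 = 2.2801
1/k^2 = 1 / 2.2801 ≈ 0.43857726

0.438577


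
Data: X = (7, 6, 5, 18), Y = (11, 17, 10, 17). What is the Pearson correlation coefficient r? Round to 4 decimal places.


r = sum((xi-xbar)(yi-ybar)) / sqrt(sum((xi-xbar)^2) * sum((yi-ybar)^2))
n = 4, xbar = 36/4 = 9, ybar = 55/4 = 13.75
Sxy = sum((xi-xbar)(yi-ybar)) = 40
Sxx = sum((xi-xbar)^2) = 110
Syy = sum((yi-ybar)^2) = 42.75
sqrt(Sxx*Syy) ≈ 68.574777
r = Sxy / sqrt(Sxx*Syy) = 40 / 68.574777 ≈ 0.583305

0.5833


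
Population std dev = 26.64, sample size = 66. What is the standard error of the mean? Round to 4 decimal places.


SE = sigma / sqrt(n)
sqrt(66) ≈ 8.124038
SE = 26.64 / 8.124038 ≈ 3.279157

3.2792


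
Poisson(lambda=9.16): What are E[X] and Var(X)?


E[X] = Var(X) = lambda = 9.16

9.16, 9.16


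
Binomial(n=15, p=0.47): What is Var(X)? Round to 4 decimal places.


Var = n*p*(1-p) = 15 * 0.47 * 0.53 = 3.7365

3.7365


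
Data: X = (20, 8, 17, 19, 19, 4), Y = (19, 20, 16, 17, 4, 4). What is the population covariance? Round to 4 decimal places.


Cov = (1/n)*sum((xi-xbar)(yi-ybar))
n = 6, xbar = 87/6 = 14.5, ybar = 80/6 = 40/3 ≈ 13.333333
sum((xi-xbar)(yi-ybar)) = 67
Cov = 67 / 6 = 67/6 ≈ 11.166667

11.1667


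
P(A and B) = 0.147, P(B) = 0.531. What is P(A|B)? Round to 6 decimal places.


P(A|B) = P(A and B) / P(B) = 0.147 / 0.531 = 49/177 ≈ 0.27683616

0.276836


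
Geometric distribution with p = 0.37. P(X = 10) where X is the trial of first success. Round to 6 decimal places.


P = (1-p)^(k-1) * p
(1-p)^(k-1) = 0.63^9 ≈ 0.01563381
P = 0.01563381 * 0.37 ≈ 0.005784511

0.005785


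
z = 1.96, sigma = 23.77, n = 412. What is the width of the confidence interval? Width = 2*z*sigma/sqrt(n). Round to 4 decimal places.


width = 2*z*sigma/sqrt(n)
2*z*sigma = 2 * 1.96 * 23.77 = 93.1784
sqrt(412) ≈ 20.297783
width = 93.1784 / 20.297783 ≈ 4.590570

4.5906


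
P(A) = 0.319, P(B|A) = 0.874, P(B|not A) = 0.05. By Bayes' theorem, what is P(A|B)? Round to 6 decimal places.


P(A|B) = P(B|A)*P(A) / P(B), P(B) = P(B|A)*P(A) + P(B|not A)*P(not A)
P(B|A)*P(A) = 0.874 * 0.319 = 0.278806
P(B|not A)*P(not A) = 0.05 * 0.681 = 0.03405
P(B) = 0.278806 + 0.03405 = 0.312856
P(A|B) = 0.278806 / 0.312856 ≈ 0.89116399

0.891164


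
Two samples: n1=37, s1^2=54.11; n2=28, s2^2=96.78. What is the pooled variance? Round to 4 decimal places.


sp^2 = ((n1-1)*s1^2 + (n2-1)*s2^2)/(n1+n2-2)
(n1-1)*s1^2 = 36 * 54.11 = 1947.96
(n2-1)*s2^2 = 27 * 96.78 = 2613.06
numerator = 1947.96 + 2613.06 = 4561.02
n1+n2-2 = 63
sp^2 = 4561.02 / 63 = 25339/350 ≈ 72.397143

72.3971


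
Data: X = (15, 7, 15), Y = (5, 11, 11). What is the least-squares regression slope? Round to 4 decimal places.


b = sum((xi-xbar)(yi-ybar)) / sum((xi-xbar)^2)
n = 3, xbar = 37/3 ≈ 12.333333, ybar = 27/3 = 9
Sxy = sum((xi-xbar)(yi-ybar)) = -16
Sxx = sum((xi-xbar)^2) = 128/3 ≈ 42.666667
b = Sxy / Sxx = -0.375

-0.3750


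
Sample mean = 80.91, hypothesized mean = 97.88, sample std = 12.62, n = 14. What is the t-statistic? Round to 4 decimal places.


t = (xbar - mu0) / (s/sqrt(n))
xbar - mu0 = 80.91 - 97.88 = -16.97
sqrt(14) ≈ 3.74165739
s/sqrt(n) = 12.62 / 3.74165739 ≈ 3.37283687
t = -16.97 / 3.37283687 ≈ -5.031373

-5.0314


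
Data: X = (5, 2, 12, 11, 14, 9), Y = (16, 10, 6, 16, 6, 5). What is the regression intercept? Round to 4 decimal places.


a = ybar - b*xbar, where b = sum((xi-xbar)(yi-ybar)) / sum((xi-xbar)^2)
n = 6, xbar = 53/6 ≈ 8.833333, ybar = 59/6 ≈ 9.833333
Sxy = sum((xi-xbar)(yi-ybar)) = -265/6 ≈ -44.166667
Sxx = sum((xi-xbar)^2) = 617/6 ≈ 102.833333
b = Sxy / Sxx = -265/617 ≈ -0.429498
a = 9.833333 - (-0.429498) * 8.833333 = 8408/617 ≈ 13.627229

13.6272


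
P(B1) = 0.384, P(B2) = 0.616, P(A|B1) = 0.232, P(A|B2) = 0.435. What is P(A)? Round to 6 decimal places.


P(A) = P(A|B1)*P(B1) + P(A|B2)*P(B2)
P(A|B1)*P(B1) = 0.232 * 0.384 = 0.089088
P(A|B2)*P(B2) = 0.435 * 0.616 = 0.26796
P(A) = 0.089088 + 0.26796 = 0.357048

0.357048


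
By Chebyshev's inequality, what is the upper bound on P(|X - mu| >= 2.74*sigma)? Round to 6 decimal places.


P <= 1/k^2
k^2 = 2.74^2 = 7.5076
1/k^2 = 1 / 7.5076 ≈ 0.13319836

0.133198


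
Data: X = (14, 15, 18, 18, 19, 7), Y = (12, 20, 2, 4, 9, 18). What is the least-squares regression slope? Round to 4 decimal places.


b = sum((xi-xbar)(yi-ybar)) / sum((xi-xbar)^2)
n = 6, xbar = 91/6 ≈ 15.166667, ybar = 65/6 ≈ 10.833333
Sxy = sum((xi-xbar)(yi-ybar)) = -677/6 ≈ -112.833333
Sxx = sum((xi-xbar)^2) = 593/6 ≈ 98.833333
b = Sxy / Sxx = -677/593 ≈ -1.141653

-1.1417


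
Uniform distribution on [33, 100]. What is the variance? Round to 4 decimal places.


Var = (b-a)^2 / 12
(b-a)^2 = (100 - 33)^2 = 4489
Var = 4489/12 ≈ 374.083333

374.0833


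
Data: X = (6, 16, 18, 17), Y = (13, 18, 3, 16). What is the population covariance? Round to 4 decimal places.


Cov = (1/n)*sum((xi-xbar)(yi-ybar))
n = 4, xbar = 57/4 = 14.25, ybar = 50/4 = 12.5
sum((xi-xbar)(yi-ybar)) = -20.5
Cov = -20.5 / 4 = -5.125

-5.1250


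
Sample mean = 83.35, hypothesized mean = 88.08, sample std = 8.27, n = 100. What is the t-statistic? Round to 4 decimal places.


t = (xbar - mu0) / (s/sqrt(n))
xbar - mu0 = 83.35 - 88.08 = -4.73
sqrt(100) = 10
s/sqrt(n) = 8.27 / 10 = 0.827
t = -4.73 / 0.827 = -4730/827 ≈ -5.719468

-5.7195


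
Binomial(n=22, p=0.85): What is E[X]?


E[X] = n*p = 22 * 0.85 = 18.7

18.7


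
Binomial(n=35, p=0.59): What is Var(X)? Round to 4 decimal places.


Var = n*p*(1-p) = 35 * 0.59 * 0.41 = 8.4665

8.4665


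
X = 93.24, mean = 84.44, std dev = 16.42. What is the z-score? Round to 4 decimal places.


z = (X - mu) / sigma
X - mu = 93.24 - 84.44 = 8.8
z = 8.8 / 16.42 = 440/821 ≈ 0.535932

0.5359


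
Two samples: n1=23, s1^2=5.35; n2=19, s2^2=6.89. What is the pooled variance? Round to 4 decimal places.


sp^2 = ((n1-1)*s1^2 + (n2-1)*s2^2)/(n1+n2-2)
(n1-1)*s1^2 = 22 * 5.35 = 117.7
(n2-1)*s2^2 = 18 * 6.89 = 124.02
numerator = 117.7 + 124.02 = 241.72
n1+n2-2 = 40
sp^2 = 241.72 / 40 = 6.043

6.0430


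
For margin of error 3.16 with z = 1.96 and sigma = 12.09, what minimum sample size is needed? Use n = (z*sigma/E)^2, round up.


z*sigma/E = 1.96 * 12.09 / 3.16 = 59241/7900 ≈ 7.498861
(z*sigma/E)^2 ≈ 56.232913
round up: n = 57

57


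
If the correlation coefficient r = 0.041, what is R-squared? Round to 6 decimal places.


R^2 = r^2 = (0.041)^2 = 0.001681

0.001681


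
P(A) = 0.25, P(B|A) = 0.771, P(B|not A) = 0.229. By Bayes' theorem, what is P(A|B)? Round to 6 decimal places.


P(A|B) = P(B|A)*P(A) / P(B), P(B) = P(B|A)*P(A) + P(B|not A)*P(not A)
P(B|A)*P(A) = 0.771 * 0.25 = 0.19275
P(B|not A)*P(not A) = 0.229 * 0.75 = 0.17175
P(B) = 0.19275 + 0.17175 = 0.3645
P(A|B) = 0.19275 / 0.3645 = 257/486 ≈ 0.52880658

0.528807


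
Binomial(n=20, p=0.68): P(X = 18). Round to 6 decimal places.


P = C(n,k) * p^k * (1-p)^(n-k)
C(20,18) = 190
p^k = 0.68^18 ≈ 0.0009664078
(1-p)^(n-k) = 0.32^2 = 0.1024
P = 190 * 0.0009664078 * 0.1024 ≈ 0.018802

0.018802


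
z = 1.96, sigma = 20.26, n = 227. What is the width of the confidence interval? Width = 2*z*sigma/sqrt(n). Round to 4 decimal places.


width = 2*z*sigma/sqrt(n)
2*z*sigma = 2 * 1.96 * 20.26 = 79.4192
sqrt(227) ≈ 15.066519
width = 79.4192 / 15.066519 ≈ 5.271237

5.2712


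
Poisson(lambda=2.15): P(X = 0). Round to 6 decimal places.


P = e^(-lam) * lam^k / k!
e^(-2.15) ≈ 0.1164842
lam^k = 2.15^0 = 1
k! = 0! = 1
P = 0.1164842 * 1 / 1 ≈ 0.116484

0.116484


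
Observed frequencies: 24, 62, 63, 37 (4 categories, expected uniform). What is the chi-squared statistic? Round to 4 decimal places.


chi2 = sum((O-E)^2/E), E = total/4
total = 186, E = 186/4 = 46.5
(24 - 46.5)^2 / 46.5 = 506.25 / 46.5 = 675/62 ≈ 10.887097
(62 - 46.5)^2 / 46.5 = 240.25 / 46.5 = 31/6 ≈ 5.166667
(63 - 46.5)^2 / 46.5 = 272.25 / 46.5 = 363/62 ≈ 5.854839
(37 - 46.5)^2 / 46.5 = 90.25 / 46.5 = 361/186 ≈ 1.940860
chi2 = 2218/93 ≈ 23.849462

23.8495


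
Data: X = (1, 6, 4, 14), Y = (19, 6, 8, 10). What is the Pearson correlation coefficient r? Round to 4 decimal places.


r = sum((xi-xbar)(yi-ybar)) / sqrt(sum((xi-xbar)^2) * sum((yi-ybar)^2))
n = 4, xbar = 25/4 = 6.25, ybar = 43/4 = 10.75
Sxy = sum((xi-xbar)(yi-ybar)) = -41.75
Sxx = sum((xi-xbar)^2) = 92.75
Syy = sum((yi-ybar)^2) = 98.75
sqrt(Sxx*Syy) ≈ 95.702991
r = Sxy / sqrt(Sxx*Syy) = -41.75 / 95.702991 ≈ -0.436246

-0.4362


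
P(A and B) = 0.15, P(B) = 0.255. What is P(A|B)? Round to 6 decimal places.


P(A|B) = P(A and B) / P(B) = 0.15 / 0.255 = 10/17 ≈ 0.58823529

0.588235


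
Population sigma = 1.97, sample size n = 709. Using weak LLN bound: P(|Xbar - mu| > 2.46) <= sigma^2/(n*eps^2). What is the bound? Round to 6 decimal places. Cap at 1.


bound = min(1, sigma^2/(n*eps^2))
sigma^2 = 1.97^2 = 3.8809
n*eps^2 = 709 * 2.46^2 = 709 * 6.0516 = 4290.5844
sigma^2/(n*eps^2) = 3.8809 / 4290.5844 ≈ 0.00090452

0.000905


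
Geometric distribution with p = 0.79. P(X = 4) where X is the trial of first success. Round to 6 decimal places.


P = (1-p)^(k-1) * p
(1-p)^(k-1) = 0.21^3 = 0.009261
P = 0.009261 * 0.79 = 0.00731619

0.007316


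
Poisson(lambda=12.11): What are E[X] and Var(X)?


E[X] = Var(X) = lambda = 12.11

12.11, 12.11


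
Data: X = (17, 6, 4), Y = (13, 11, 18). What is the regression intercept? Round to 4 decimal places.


a = ybar - b*xbar, where b = sum((xi-xbar)(yi-ybar)) / sum((xi-xbar)^2)
n = 3, xbar = 27/3 = 9, ybar = 42/3 = 14
Sxy = sum((xi-xbar)(yi-ybar)) = -19
Sxx = sum((xi-xbar)^2) = 98
b = Sxy / Sxx = -19/98 ≈ -0.193878
a = 14 - (-0.193878) * 9 = 1543/98 ≈ 15.744898

15.7449


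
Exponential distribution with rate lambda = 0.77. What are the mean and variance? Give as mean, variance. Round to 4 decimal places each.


mean = 1/lam, var = 1/lam^2
mean = 1 / 0.77 = 100/77 ≈ 1.298701
lam^2 = 0.77^2 = 0.5929
var = 1 / 0.5929 = 10000/5929 ≈ 1.686625

1.2987, 1.6866


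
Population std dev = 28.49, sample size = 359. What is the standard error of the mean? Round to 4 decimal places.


SE = sigma / sqrt(n)
sqrt(359) ≈ 18.947295
SE = 28.49 / 18.947295 ≈ 1.503645

1.5036


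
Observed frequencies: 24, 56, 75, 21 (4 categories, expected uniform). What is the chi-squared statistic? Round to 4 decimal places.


chi2 = sum((O-E)^2/E), E = total/4
total = 176, E = 176/4 = 44
(24 - 44)^2 / 44 = 400 / 44 = 100/11 ≈ 9.090909
(56 - 44)^2 / 44 = 144 / 44 = 36/11 ≈ 3.272727
(75 - 44)^2 / 44 = 961 / 44 = 961/44 ≈ 21.840909
(21 - 44)^2 / 44 = 529 / 44 = 529/44 ≈ 12.022727
chi2 = 1017/22 ≈ 46.227273

46.2273


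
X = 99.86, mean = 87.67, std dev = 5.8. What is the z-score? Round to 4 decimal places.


z = (X - mu) / sigma
X - mu = 99.86 - 87.67 = 12.19
z = 12.19 / 5.8 = 1219/580 ≈ 2.101724

2.1017


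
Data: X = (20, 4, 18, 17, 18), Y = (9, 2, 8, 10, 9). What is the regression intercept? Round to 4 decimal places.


a = ybar - b*xbar, where b = sum((xi-xbar)(yi-ybar)) / sum((xi-xbar)^2)
n = 5, xbar = 77/5 = 15.4, ybar = 38/5 = 7.6
Sxy = sum((xi-xbar)(yi-ybar)) = 78.8
Sxx = sum((xi-xbar)^2) = 167.2
b = Sxy / Sxx = 197/418 ≈ 0.471292
a = 7.6 - 0.471292 * 15.4 = 13/38 ≈ 0.342105

0.3421


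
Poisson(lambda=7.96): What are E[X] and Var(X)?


E[X] = Var(X) = lambda = 7.96

7.96, 7.96


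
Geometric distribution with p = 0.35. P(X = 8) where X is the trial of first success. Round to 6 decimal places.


P = (1-p)^(k-1) * p
(1-p)^(k-1) = 0.65^7 ≈ 0.04902228
P = 0.04902228 * 0.35 ≈ 0.01715780

0.017158


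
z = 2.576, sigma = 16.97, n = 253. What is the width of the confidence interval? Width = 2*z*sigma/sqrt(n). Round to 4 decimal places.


width = 2*z*sigma/sqrt(n)
2*z*sigma = 2 * 2.576 * 16.97 = 87.42944
sqrt(253) ≈ 15.905974
width = 87.42944 / 15.905974 ≈ 5.496642

5.4966


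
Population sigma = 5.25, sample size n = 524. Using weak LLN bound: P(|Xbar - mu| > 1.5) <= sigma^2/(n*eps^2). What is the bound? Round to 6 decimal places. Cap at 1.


bound = min(1, sigma^2/(n*eps^2))
sigma^2 = 5.25^2 = 27.5625
n*eps^2 = 524 * 1.5^2 = 524 * 2.25 = 1179
sigma^2/(n*eps^2) = 27.5625 / 1179 = 49/2096 ≈ 0.02337786

0.023378


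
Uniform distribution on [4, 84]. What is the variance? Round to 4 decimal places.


Var = (b-a)^2 / 12
(b-a)^2 = (84 - 4)^2 = 6400
Var = 6400/12 ≈ 533.333333

533.3333


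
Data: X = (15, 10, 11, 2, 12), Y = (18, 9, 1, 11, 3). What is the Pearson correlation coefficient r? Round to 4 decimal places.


r = sum((xi-xbar)(yi-ybar)) / sqrt(sum((xi-xbar)^2) * sum((yi-ybar)^2))
n = 5, xbar = 50/5 = 10, ybar = 42/5 = 8.4
Sxy = sum((xi-xbar)(yi-ybar)) = 9
Sxx = sum((xi-xbar)^2) = 94
Syy = sum((yi-ybar)^2) = 183.2
sqrt(Sxx*Syy) ≈ 131.228046
r = Sxy / sqrt(Sxx*Syy) = 9 / 131.228046 ≈ 0.068583

0.0686


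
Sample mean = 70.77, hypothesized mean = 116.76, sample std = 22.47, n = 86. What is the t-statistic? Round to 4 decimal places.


t = (xbar - mu0) / (s/sqrt(n))
xbar - mu0 = 70.77 - 116.76 = -45.99
sqrt(86) ≈ 9.27361850
s/sqrt(n) = 22.47 / 9.27361850 ≈ 2.42300241
t = -45.99 / 2.42300241 ≈ -18.980584

-18.9806


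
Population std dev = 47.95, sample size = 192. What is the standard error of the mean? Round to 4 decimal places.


SE = sigma / sqrt(n)
sqrt(192) ≈ 13.856406
SE = 47.95 / 13.856406 ≈ 3.460493

3.4605


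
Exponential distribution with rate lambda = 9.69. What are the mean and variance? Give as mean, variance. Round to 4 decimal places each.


mean = 1/lam, var = 1/lam^2
mean = 1 / 9.69 = 100/969 ≈ 0.103199
lam^2 = 9.69^2 = 93.8961
var = 1 / 93.8961 ≈ 0.010650

0.1032, 0.0107


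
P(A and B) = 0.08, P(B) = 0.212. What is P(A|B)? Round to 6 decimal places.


P(A|B) = P(A and B) / P(B) = 0.08 / 0.212 = 20/53 ≈ 0.37735849

0.377358
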